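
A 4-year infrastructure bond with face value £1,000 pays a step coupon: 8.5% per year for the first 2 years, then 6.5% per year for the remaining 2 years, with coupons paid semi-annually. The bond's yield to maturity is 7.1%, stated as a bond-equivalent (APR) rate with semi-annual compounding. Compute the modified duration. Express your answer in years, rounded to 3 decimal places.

3.376 years

Periodic yield y = 0.0355. First find Macaulay duration:
  t   CF        PV=CF/(1+0.0355)^t    t·PV
  1        42.50        41.0430        41.0430
  2        42.50        39.6359        79.2718
  3        42.50        38.2771       114.8312
  4        42.50        36.9648       147.8593
  5        32.50        27.2981       136.4906
  6        32.50        26.3623       158.1736
  7        32.50        25.4585       178.2094
  8     1,032.50       781.0687     6,248.5496
  Σ                  1,016.1083     7,104.4285
P = 1,016.1083; Macaulay duration = 7,104.4285 / 1,016.1083 = 6.99180 half-year periods = 3.49590 years.
Modified duration = D_Mac / (1 + y) = 3.49590 / 1.0355 = 3.37605 years.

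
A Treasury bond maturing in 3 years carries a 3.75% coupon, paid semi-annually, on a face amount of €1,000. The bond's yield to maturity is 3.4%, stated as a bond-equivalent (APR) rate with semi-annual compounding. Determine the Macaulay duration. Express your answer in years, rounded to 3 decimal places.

2.866 years

Periodic yield y = 0.017. Discount each cash flow and weight by its period:
  t   CF        PV=CF/(1+0.017)^t    t·PV
  1        18.75        18.4366        18.4366
  2        18.75        18.1284        36.2568
  3        18.75        17.8254        53.4761
  4        18.75        17.5274        70.1096
  5        18.75        17.2344        86.1721
  6     1,018.75       920.7504     5,524.5022
  Σ                  1,009.9025     5,788.9534
Price P = Σ PV = 1,009.9025.
Macaulay duration = Σ(t·PV) / P = 5,788.9534 / 1,009.9025 = 5.73219 half-year periods.
In years: 5.73219 / 2 = 2.86610 years.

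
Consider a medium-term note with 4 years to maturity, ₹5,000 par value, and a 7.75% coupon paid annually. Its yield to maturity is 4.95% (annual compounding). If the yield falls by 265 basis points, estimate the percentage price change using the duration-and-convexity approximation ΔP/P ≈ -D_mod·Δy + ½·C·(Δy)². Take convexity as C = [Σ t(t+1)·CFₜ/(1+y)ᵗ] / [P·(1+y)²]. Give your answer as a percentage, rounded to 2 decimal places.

+9.67%

With y = 0.0495:
  t   CF        PV=CF/(1+0.0495)^t    t·PV        t(t+1)·PV
  1       387.50       369.2234       369.2234         738.4469
  2       387.50       351.8089       703.6178       2,110.8534
  3       387.50       335.2157     1,005.6472       4,022.5887
  4     5,387.50     4,440.7621    17,763.0486      88,815.2428
  Σ                  5,497.0102    19,841.5370      95,687.1317
P = 5,497.0102; D_Mac = 3.60951 yrs; D_mod = 3.43927 yrs; C = 15.80382.
Duration effect: -3.43927 × (-0.0265) = +0.091141
Convexity effect: 0.5 × 15.80382 × (-0.0265)² = +0.0055491
ΔP/P ≈ +0.091141 + 0.0055491 = +0.096690 = +9.6690%.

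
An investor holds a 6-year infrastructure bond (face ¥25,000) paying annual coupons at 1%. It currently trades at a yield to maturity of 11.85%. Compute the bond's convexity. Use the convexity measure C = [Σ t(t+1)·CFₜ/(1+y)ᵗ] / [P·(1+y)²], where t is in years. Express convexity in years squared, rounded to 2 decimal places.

With y = 0.1185:
  t   CF        PV=CF/(1+0.1185)^t    t·PV        t(t+1)·PV
  1       250.00       223.5136       223.5136         447.0273
  2       250.00       199.8334       399.6668       1,199.0003
  3       250.00       178.6619       535.9858       2,143.9433
  4       250.00       159.7335       638.9341       3,194.6703
  5       250.00       142.8105       714.0524       4,284.3143
  6    25,250.00    12,895.7158    77,374.2945     541,620.0616
  Σ                 13,800.2687    79,886.4472     552,889.0171
P = 13,800.2687.
Convexity = Σ t(t+1)·PV / [P·(1+y)²] = 552,889.0171 / (13,800.2687 × 1.251042) = 32.02421.

32.02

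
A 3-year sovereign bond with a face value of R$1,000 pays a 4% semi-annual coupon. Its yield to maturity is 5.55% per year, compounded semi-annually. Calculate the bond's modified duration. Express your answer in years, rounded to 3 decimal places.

2.776 years

Periodic yield y = 0.02775. First find Macaulay duration:
  t   CF        PV=CF/(1+0.02775)^t    t·PV
  1        20.00        19.4600        19.4600
  2        20.00        18.9346        37.8691
  3        20.00        18.4233        55.2699
  4        20.00        17.9259        71.7034
  5        20.00        17.4419        87.2093
  6     1,020.00       865.5163     5,193.0979
  Σ                    957.7019     5,464.6096
P = 957.7019; Macaulay duration = 5,464.6096 / 957.7019 = 5.70596 half-year periods = 2.85298 years.
Modified duration = D_Mac / (1 + y) = 2.85298 / 1.02775 = 2.77595 years.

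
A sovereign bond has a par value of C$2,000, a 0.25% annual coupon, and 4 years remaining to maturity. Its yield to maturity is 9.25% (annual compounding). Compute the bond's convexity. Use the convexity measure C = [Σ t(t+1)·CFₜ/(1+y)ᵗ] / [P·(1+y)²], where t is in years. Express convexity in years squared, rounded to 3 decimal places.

16.655

With y = 0.0925:
  t   CF        PV=CF/(1+0.0925)^t    t·PV        t(t+1)·PV
  1         5.00         4.5767         4.5767           9.1533
  2         5.00         4.1892         8.3783          25.1350
  3         5.00         3.8345        11.5034          46.0137
  4     2,005.00     1,407.4358     5,629.7432      28,148.7160
  Σ                  1,420.0361     5,654.2016      28,229.0180
P = 1,420.0361.
Convexity = Σ t(t+1)·PV / [P·(1+y)²] = 28,229.0180 / (1,420.0361 × 1.193556) = 16.65534.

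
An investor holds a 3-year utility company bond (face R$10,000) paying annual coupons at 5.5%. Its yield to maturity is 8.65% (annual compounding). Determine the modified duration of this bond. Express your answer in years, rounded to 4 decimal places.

2.6132 years

Periodic yield y = 0.0865. First find Macaulay duration:
  t   CF        PV=CF/(1+0.0865)^t    t·PV
  1       550.00       506.2126       506.2126
  2       550.00       465.9113       931.8226
  3    10,550.00     8,225.5182    24,676.5546
  Σ                  9,197.6421    26,114.5898
P = 9,197.6421; Macaulay duration = 26,114.5898 / 9,197.6421 = 2.83927 years.
Modified duration = D_Mac / (1 + y) = 2.83927 / 1.0865 = 2.61323 years.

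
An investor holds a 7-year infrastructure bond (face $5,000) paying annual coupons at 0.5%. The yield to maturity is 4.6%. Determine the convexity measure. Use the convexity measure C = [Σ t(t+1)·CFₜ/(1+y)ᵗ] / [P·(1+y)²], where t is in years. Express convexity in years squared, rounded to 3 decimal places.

With y = 0.046:
  t   CF        PV=CF/(1+0.046)^t    t·PV        t(t+1)·PV
  1        25.00        23.9006        23.9006          47.8011
  2        25.00        22.8495        45.6990         137.0970
  3        25.00        21.8446        65.5339         262.1357
  4        25.00        20.8840        83.5359         417.6796
  5        25.00        19.9656        99.8278         598.9669
  6        25.00        19.0875       114.5252         801.6766
  7     5,025.00     3,667.8729    25,675.1101     205,400.8807
  Σ                  3,796.4047    26,108.1325     207,666.2376
P = 3,796.4047.
Convexity = Σ t(t+1)·PV / [P·(1+y)²] = 207,666.2376 / (3,796.4047 × 1.094116) = 49.99540.

49.995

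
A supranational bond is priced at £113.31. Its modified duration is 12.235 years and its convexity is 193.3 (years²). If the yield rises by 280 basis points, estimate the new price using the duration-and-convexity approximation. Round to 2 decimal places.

Duration effect: -D_mod·Δy = -12.235 × (+0.028) = -0.342580
Convexity effect: ½·C·(Δy)² = 0.5 × 193.3 × (0.028)² = +0.0757736
ΔP/P ≈ -0.342580 + 0.0757736 = -0.2668064
New price ≈ 113.31 × (1 - 0.2668064) = 83.078166816.

£83.08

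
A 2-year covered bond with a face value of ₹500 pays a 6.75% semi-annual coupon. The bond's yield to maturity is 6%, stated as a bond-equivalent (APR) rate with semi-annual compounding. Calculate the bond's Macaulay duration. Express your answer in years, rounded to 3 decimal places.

1.905 years

Periodic yield y = 0.03. Discount each cash flow and weight by its period:
  t   CF        PV=CF/(1+0.03)^t    t·PV
  1       16.875        16.3835        16.3835
  2       16.875        15.9063        31.8126
  3       16.875        15.4430        46.3290
  4      516.875       459.2367     1,836.9470
  Σ                    506.9696     1,931.4721
Price P = Σ PV = 506.9696.
Macaulay duration = Σ(t·PV) / P = 1,931.4721 / 506.9696 = 3.80984 half-year periods.
In years: 3.80984 / 2 = 1.90492 years.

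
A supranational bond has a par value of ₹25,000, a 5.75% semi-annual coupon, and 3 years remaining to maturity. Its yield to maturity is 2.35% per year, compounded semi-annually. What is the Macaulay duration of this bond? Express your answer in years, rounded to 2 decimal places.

Periodic yield y = 0.01175. Discount each cash flow and weight by its period:
  t   CF        PV=CF/(1+0.01175)^t    t·PV
  1       718.75       710.4028       710.4028
  2       718.75       702.1525     1,404.3050
  3       718.75       693.9980     2,081.9940
  4       718.75       685.9382     2,743.7529
  5       718.75       677.9721     3,389.8603
  6    25,718.75    23,977.8687   143,867.2125
  Σ                 27,448.3323   154,197.5273
Price P = Σ PV = 27,448.3323.
Macaulay duration = Σ(t·PV) / P = 154,197.5273 / 27,448.3323 = 5.61774 half-year periods.
In years: 5.61774 / 2 = 2.80887 years.

2.81 years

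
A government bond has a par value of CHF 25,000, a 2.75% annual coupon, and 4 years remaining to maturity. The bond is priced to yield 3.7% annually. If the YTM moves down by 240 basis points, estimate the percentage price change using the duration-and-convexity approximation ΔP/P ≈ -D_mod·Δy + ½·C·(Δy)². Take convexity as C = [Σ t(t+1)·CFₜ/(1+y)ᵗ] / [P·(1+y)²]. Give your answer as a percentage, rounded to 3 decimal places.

+9.392%

With y = 0.037:
  t   CF        PV=CF/(1+0.037)^t    t·PV        t(t+1)·PV
  1       687.50       662.9701       662.9701       1,325.9402
  2       687.50       639.3154     1,278.6309       3,835.8926
  3       687.50       616.5048     1,849.5143       7,398.0571
  4    25,687.50    22,212.9794    88,851.9176     444,259.5878
  Σ                 24,131.7697    92,643.0328     456,819.4777
P = 24,131.7697; D_Mac = 3.83905 yrs; D_mod = 3.70207 yrs; C = 17.60346.
Duration effect: -3.70207 × (-0.024) = +0.088850
Convexity effect: 0.5 × 17.60346 × (-0.024)² = +0.0050698
ΔP/P ≈ +0.088850 + 0.0050698 = +0.093920 = +9.3920%.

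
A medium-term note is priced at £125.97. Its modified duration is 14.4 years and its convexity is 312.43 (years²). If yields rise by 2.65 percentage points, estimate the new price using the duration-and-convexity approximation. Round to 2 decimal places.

Duration effect: -D_mod·Δy = -14.4 × (+0.0265) = -0.381600
Convexity effect: ½·C·(Δy)² = 0.5 × 312.43 × (0.0265)² = +0.10970198375
ΔP/P ≈ -0.381600 + 0.10970198375 = -0.27189801625
New price ≈ 125.97 × (1 - 0.27189801625) = 91.7190068929875.

£91.72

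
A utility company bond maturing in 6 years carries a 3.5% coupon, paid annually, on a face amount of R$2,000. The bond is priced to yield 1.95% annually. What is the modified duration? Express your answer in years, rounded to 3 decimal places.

Periodic yield y = 0.0195. First find Macaulay duration:
  t   CF        PV=CF/(1+0.0195)^t    t·PV
  1        70.00        68.6611        68.6611
  2        70.00        67.3478       134.6957
  3        70.00        66.0597       198.1790
  4        70.00        64.7961       259.1846
  5        70.00        63.5568       317.7839
  6     2,070.00     1,843.5162    11,061.0974
  Σ                  2,173.9377    12,039.6016
P = 2,173.9377; Macaulay duration = 12,039.6016 / 2,173.9377 = 5.53815 years.
Modified duration = D_Mac / (1 + y) = 5.53815 / 1.0195 = 5.43223 years.

5.432 years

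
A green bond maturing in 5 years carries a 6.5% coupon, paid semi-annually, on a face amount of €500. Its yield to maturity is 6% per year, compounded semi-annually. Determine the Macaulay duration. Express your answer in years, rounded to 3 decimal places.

4.356 years

Periodic yield y = 0.03. Discount each cash flow and weight by its period:
  t   CF        PV=CF/(1+0.03)^t    t·PV
  1        16.25        15.7767        15.7767
  2        16.25        15.3172        30.6344
  3        16.25        14.8711        44.6132
  4        16.25        14.4379        57.7517
  5        16.25        14.0174        70.0870
  6        16.25        13.6091        81.6547
  7        16.25        13.2127        92.4892
  8        16.25        12.8279       102.6232
  9        16.25        12.4543       112.0884
  10      516.25       384.1385     3,841.3848
  Σ                    510.6628     4,449.1032
Price P = Σ PV = 510.6628.
Macaulay duration = Σ(t·PV) / P = 4,449.1032 / 510.6628 = 8.71241 half-year periods.
In years: 8.71241 / 2 = 4.35620 years.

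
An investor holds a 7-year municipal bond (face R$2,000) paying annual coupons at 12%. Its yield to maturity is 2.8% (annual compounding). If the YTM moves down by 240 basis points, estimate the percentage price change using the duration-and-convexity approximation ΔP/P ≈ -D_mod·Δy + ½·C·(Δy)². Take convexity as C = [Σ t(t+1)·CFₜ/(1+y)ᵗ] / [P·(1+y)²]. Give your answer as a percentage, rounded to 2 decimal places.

+13.97%

With y = 0.028:
  t   CF        PV=CF/(1+0.028)^t    t·PV        t(t+1)·PV
  1       240.00       233.4630       233.4630         466.9261
  2       240.00       227.1041       454.2082       1,362.6247
  3       240.00       220.9184       662.7552       2,651.0209
  4       240.00       214.9012       859.6047       4,298.0234
  5       240.00       209.0478     1,045.2392       6,271.4350
  6       240.00       203.3539     1,220.1235       8,540.8647
  7     2,240.00     1,846.2743    12,923.9198     103,391.3587
  Σ                  3,155.0627    17,399.3137     126,982.2535
P = 3,155.0627; D_Mac = 5.51473 yrs; D_mod = 5.36452 yrs; C = 38.08455.
Duration effect: -5.36452 × (-0.024) = +0.128749
Convexity effect: 0.5 × 38.08455 × (-0.024)² = +0.0109683
ΔP/P ≈ +0.128749 + 0.0109683 = +0.139717 = +13.9717%.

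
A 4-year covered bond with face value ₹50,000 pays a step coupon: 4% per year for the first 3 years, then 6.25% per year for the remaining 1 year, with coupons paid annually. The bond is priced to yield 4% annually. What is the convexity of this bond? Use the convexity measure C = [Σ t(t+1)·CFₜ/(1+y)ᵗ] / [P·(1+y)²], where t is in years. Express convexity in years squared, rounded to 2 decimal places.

With y = 0.04:
  t   CF        PV=CF/(1+0.04)^t    t·PV        t(t+1)·PV
  1     2,000.00     1,923.0769     1,923.0769       3,846.1538
  2     2,000.00     1,849.1124     3,698.2249      11,094.6746
  3     2,000.00     1,777.9927     5,333.9782      21,335.9126
  4    53,125.00    45,411.4726   181,645.8906     908,229.4530
  Σ                 50,961.6547   192,601.1705     944,506.1940
P = 50,961.6547.
Convexity = Σ t(t+1)·PV / [P·(1+y)²] = 944,506.1940 / (50,961.6547 × 1.081600) = 17.13541.

17.14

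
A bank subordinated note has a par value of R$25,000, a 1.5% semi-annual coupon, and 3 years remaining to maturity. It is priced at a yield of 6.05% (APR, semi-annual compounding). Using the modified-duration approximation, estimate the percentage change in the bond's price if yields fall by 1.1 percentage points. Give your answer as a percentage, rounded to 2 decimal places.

+3.14%

Periodic yield y = 0.03025. Modified duration first:
  t   CF        PV=CF/(1+0.03025)^t    t·PV
  1       187.50       181.9947       181.9947
  2       187.50       176.6510       353.3019
  3       187.50       171.4642       514.3925
  4       187.50       166.4297       665.7187
  5       187.50       161.5430       807.7150
  6    25,187.50    21,063.4412   126,380.6471
  Σ                 21,921.5237   128,903.7700
P = 21,921.5237; D_Mac = 5.88024 half-year periods = 2.94012 yrs; D_mod = 2.94012/(1+0.03025) = 2.85379 yrs.
ΔP/P ≈ -D_mod · Δy = -2.85379 × (-0.011) = +0.031392 = +3.1392%.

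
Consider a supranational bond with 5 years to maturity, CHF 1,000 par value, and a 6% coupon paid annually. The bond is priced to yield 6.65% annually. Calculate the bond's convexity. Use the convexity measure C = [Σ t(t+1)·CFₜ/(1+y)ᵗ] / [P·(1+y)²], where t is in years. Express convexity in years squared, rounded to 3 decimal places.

22.585

With y = 0.0665:
  t   CF        PV=CF/(1+0.0665)^t    t·PV        t(t+1)·PV
  1        60.00        56.2588        56.2588         112.5176
  2        60.00        52.7509       105.5017         316.5052
  3        60.00        49.4617       148.3850         593.5399
  4        60.00        46.3776       185.5102         927.5510
  5     1,060.00       768.2482     3,841.2411      23,047.4468
  Σ                    973.0971     4,336.8968      24,997.5604
P = 973.0971.
Convexity = Σ t(t+1)·PV / [P·(1+y)²] = 24,997.5604 / (973.0971 × 1.137422) = 22.58498.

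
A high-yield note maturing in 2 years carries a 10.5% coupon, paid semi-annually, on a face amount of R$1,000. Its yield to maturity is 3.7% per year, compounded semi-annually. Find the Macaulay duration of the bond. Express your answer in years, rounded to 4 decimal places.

Periodic yield y = 0.0185. Discount each cash flow and weight by its period:
  t   CF        PV=CF/(1+0.0185)^t    t·PV
  1        52.50        51.5464        51.5464
  2        52.50        50.6101       101.2202
  3        52.50        49.6908       149.0725
  4     1,052.50       978.0881     3,912.3524
  Σ                  1,129.9354     4,214.1914
Price P = Σ PV = 1,129.9354.
Macaulay duration = Σ(t·PV) / P = 4,214.1914 / 1,129.9354 = 3.72959 half-year periods.
In years: 3.72959 / 2 = 1.86479 years.

1.8648 years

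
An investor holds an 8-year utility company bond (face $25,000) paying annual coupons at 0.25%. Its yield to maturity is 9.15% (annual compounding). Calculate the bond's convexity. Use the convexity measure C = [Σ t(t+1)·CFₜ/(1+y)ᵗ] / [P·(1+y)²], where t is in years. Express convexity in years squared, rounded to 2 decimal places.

59.38

With y = 0.0915:
  t   CF        PV=CF/(1+0.0915)^t    t·PV        t(t+1)·PV
  1        62.50        57.2607        57.2607         114.5213
  2        62.50        52.4605       104.9210         314.7631
  3        62.50        48.0628       144.1883         576.7532
  4        62.50        44.0337       176.1348         880.6738
  5        62.50        40.3424       201.7118       1,210.2708
  6        62.50        36.9605       221.7629       1,552.3401
  7        62.50        33.8621       237.0347       1,896.2774
  8    25,062.50    12,440.4036    99,523.2286     895,709.0578
  Σ                 12,753.3861   100,666.2427     902,254.6575
P = 12,753.3861.
Convexity = Σ t(t+1)·PV / [P·(1+y)²] = 902,254.6575 / (12,753.3861 × 1.191372) = 59.38218.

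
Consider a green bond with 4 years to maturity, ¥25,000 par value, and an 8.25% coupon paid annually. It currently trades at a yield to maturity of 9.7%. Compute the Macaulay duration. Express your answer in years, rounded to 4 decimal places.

Periodic yield y = 0.097. Discount each cash flow and weight by its year:
  t   CF        PV=CF/(1+0.097)^t    t·PV
  1     2,062.50     1,880.1276     1,880.1276
  2     2,062.50     1,713.8811     3,427.7623
  3     2,062.50     1,562.3347     4,687.0041
  4    27,062.50    18,687.0782    74,748.3129
  Σ                 23,843.4217    84,743.2068
Price P = Σ PV = 23,843.4217.
Macaulay duration = Σ(t·PV) / P = 84,743.2068 / 23,843.4217 = 3.55415 years.

3.5542 years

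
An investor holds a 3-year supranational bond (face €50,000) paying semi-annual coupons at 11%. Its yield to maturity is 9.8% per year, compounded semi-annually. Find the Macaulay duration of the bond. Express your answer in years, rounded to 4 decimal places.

2.6414 years

Periodic yield y = 0.049. Discount each cash flow and weight by its period:
  t   CF        PV=CF/(1+0.049)^t    t·PV
  1     2,750.00     2,621.5443     2,621.5443
  2     2,750.00     2,499.0890     4,998.1779
  3     2,750.00     2,382.3536     7,147.0609
  4     2,750.00     2,271.0712     9,084.2846
  5     2,750.00     2,164.9868    10,824.9340
  6    52,750.00    39,588.5445   237,531.2669
  Σ                 51,527.5894   272,207.2687
Price P = Σ PV = 51,527.5894.
Macaulay duration = Σ(t·PV) / P = 272,207.2687 / 51,527.5894 = 5.28275 half-year periods.
In years: 5.28275 / 2 = 2.64137 years.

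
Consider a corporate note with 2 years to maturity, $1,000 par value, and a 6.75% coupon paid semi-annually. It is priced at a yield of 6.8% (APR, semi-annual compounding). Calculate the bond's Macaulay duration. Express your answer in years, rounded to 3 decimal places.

1.904 years

Periodic yield y = 0.034. Discount each cash flow and weight by its period:
  t   CF        PV=CF/(1+0.034)^t    t·PV
  1        33.75        32.6402        32.6402
  2        33.75        31.5670        63.1339
  3        33.75        30.5290        91.5869
  4     1,033.75       904.3434     3,617.3736
  Σ                    999.0795     3,804.7346
Price P = Σ PV = 999.0795.
Macaulay duration = Σ(t·PV) / P = 3,804.7346 / 999.0795 = 3.80824 half-year periods.
In years: 3.80824 / 2 = 1.90412 years.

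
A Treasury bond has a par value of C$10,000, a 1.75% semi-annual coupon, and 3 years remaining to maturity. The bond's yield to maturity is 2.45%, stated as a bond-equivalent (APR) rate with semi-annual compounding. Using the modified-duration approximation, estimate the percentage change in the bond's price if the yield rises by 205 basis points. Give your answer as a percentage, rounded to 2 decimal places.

-5.94%

Periodic yield y = 0.01225. Modified duration first:
  t   CF        PV=CF/(1+0.01225)^t    t·PV
  1        87.50        86.4411        86.4411
  2        87.50        85.3950       170.7900
  3        87.50        84.3616       253.0847
  4        87.50        83.3407       333.3626
  5        87.50        82.3321       411.6604
  6    10,087.50     9,376.8471    56,261.0827
  Σ                  9,798.7175    57,516.4216
P = 9,798.7175; D_Mac = 5.86979 half-year periods = 2.93490 yrs; D_mod = 2.93490/(1+0.01225) = 2.89938 yrs.
ΔP/P ≈ -D_mod · Δy = -2.89938 × (+0.0205) = -0.059437 = -5.9437%.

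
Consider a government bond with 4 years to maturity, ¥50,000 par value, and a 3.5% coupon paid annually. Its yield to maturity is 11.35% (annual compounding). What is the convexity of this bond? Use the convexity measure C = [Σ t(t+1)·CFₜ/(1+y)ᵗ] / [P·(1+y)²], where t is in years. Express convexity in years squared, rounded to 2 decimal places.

With y = 0.1135:
  t   CF        PV=CF/(1+0.1135)^t    t·PV        t(t+1)·PV
  1     1,750.00     1,571.6210     1,571.6210       3,143.2420
  2     1,750.00     1,411.4244     2,822.8487       8,468.5461
  3     1,750.00     1,267.5567     3,802.6700      15,210.6800
  4    51,750.00    33,662.7405   134,650.9618     673,254.8091
  Σ                 37,913.3425   142,848.1016     700,077.2773
P = 37,913.3425.
Convexity = Σ t(t+1)·PV / [P·(1+y)²] = 700,077.2773 / (37,913.3425 × 1.239882) = 14.89270.

14.89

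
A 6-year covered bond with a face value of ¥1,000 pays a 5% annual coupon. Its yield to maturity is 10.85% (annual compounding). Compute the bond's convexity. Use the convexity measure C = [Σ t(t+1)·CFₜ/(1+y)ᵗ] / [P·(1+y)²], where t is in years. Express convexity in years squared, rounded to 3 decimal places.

28.270

With y = 0.1085:
  t   CF        PV=CF/(1+0.1085)^t    t·PV        t(t+1)·PV
  1        50.00        45.1060        45.1060          90.2120
  2        50.00        40.6910        81.3820         244.1461
  3        50.00        36.7082       110.1246         440.4982
  4        50.00        33.1152       132.4607         662.3037
  5        50.00        29.8739       149.3694         896.2162
  6     1,050.00       565.9462     3,395.6769      23,769.7385
  Σ                    751.4404     3,914.1196      26,103.1148
P = 751.4404.
Convexity = Σ t(t+1)·PV / [P·(1+y)²] = 26,103.1148 / (751.4404 × 1.228772) = 28.27004.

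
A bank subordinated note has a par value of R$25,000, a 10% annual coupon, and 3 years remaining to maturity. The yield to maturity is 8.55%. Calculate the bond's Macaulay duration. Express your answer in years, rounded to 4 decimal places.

Periodic yield y = 0.0855. Discount each cash flow and weight by its year:
  t   CF        PV=CF/(1+0.0855)^t    t·PV
  1     2,500.00     2,303.0861     2,303.0861
  2     2,500.00     2,121.6823     4,243.3646
  3    27,500.00    21,500.2352    64,500.7055
  Σ                 25,925.0036    71,047.1563
Price P = Σ PV = 25,925.0036.
Macaulay duration = Σ(t·PV) / P = 71,047.1563 / 25,925.0036 = 2.74049 years.

2.7405 years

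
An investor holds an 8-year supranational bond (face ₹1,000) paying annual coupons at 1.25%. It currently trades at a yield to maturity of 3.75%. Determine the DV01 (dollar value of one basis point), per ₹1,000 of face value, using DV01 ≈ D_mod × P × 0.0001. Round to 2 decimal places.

₹0.61

Periodic yield y = 0.0375.
  t   CF        PV=CF/(1+0.0375)^t    t·PV
  1        12.50        12.0482        12.0482
  2        12.50        11.6127        23.2254
  3        12.50        11.1930        33.5789
  4        12.50        10.7884        43.1537
  5        12.50        10.3985        51.9924
  6        12.50        10.0226        60.1357
  7        12.50         9.6604        67.6225
  8     1,012.50       754.2064     6,033.6509
  Σ                    829.9301     6,325.4077
P = 829.9301; D_Mac = 7.62161 yrs; D_mod = 7.34613 yrs.
DV01 ≈ 7.34613 × 829.9301 × 0.0001 = 0.609678.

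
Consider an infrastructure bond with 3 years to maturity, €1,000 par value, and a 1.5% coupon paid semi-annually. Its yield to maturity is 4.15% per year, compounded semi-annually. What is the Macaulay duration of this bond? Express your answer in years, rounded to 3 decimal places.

Periodic yield y = 0.02075. Discount each cash flow and weight by its period:
  t   CF        PV=CF/(1+0.02075)^t    t·PV
  1         7.50         7.3475         7.3475
  2         7.50         7.1982        14.3964
  3         7.50         7.0519        21.1556
  4         7.50         6.9085        27.6340
  5         7.50         6.7681        33.8403
  6     1,007.50       890.6944     5,344.1664
  Σ                    925.9685     5,448.5402
Price P = Σ PV = 925.9685.
Macaulay duration = Σ(t·PV) / P = 5,448.5402 / 925.9685 = 5.88415 half-year periods.
In years: 5.88415 / 2 = 2.94208 years.

2.942 years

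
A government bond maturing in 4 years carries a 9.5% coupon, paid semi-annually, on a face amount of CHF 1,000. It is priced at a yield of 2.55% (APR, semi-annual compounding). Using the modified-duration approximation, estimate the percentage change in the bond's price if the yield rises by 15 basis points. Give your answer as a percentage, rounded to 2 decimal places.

Periodic yield y = 0.01275. Modified duration first:
  t   CF        PV=CF/(1+0.01275)^t    t·PV
  1        47.50        46.9020        46.9020
  2        47.50        46.3115        92.6231
  3        47.50        45.7285       137.1855
  4        47.50        45.1528       180.6112
  5        47.50        44.5843       222.9217
  6        47.50        44.0230       264.1383
  7        47.50        43.4688       304.2817
  8     1,047.50       946.5336     7,572.2685
  Σ                  1,262.7046     8,820.9319
P = 1,262.7046; D_Mac = 6.98574 half-year periods = 3.49287 yrs; D_mod = 3.49287/(1+0.01275) = 3.44890 yrs.
ΔP/P ≈ -D_mod · Δy = -3.44890 × (+0.0015) = -0.005173 = -0.5173%.

-0.52%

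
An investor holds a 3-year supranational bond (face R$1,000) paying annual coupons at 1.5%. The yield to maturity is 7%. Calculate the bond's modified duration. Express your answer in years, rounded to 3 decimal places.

2.759 years

Periodic yield y = 0.07. First find Macaulay duration:
  t   CF        PV=CF/(1+0.07)^t    t·PV
  1        15.00        14.0187        14.0187
  2        15.00        13.1016        26.2032
  3     1,015.00       828.5423     2,485.6270
  Σ                    855.6626     2,525.8489
P = 855.6626; Macaulay duration = 2,525.8489 / 855.6626 = 2.95192 years.
Modified duration = D_Mac / (1 + y) = 2.95192 / 1.07 = 2.75881 years.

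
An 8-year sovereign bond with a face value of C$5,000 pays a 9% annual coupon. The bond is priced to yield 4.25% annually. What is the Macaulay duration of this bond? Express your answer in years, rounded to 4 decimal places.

6.3062 years

Periodic yield y = 0.0425. Discount each cash flow and weight by its year:
  t   CF        PV=CF/(1+0.0425)^t    t·PV
  1       450.00       431.6547       431.6547
  2       450.00       414.0572       828.1145
  3       450.00       397.1772     1,191.5316
  4       450.00       380.9853     1,523.9413
  5       450.00       365.4536     1,827.2678
  6       450.00       350.5550     2,103.3298
  7       450.00       336.2638     2,353.8463
  8     5,450.00     3,906.5015    31,252.0118
  Σ                  6,582.6482    41,511.6979
Price P = Σ PV = 6,582.6482.
Macaulay duration = Σ(t·PV) / P = 41,511.6979 / 6,582.6482 = 6.30623 years.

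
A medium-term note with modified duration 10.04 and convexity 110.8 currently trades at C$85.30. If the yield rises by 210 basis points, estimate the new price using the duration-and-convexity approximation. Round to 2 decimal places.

Duration effect: -D_mod·Δy = -10.04 × (+0.021) = -0.210840
Convexity effect: ½·C·(Δy)² = 0.5 × 110.8 × (0.021)² = +0.0244314
ΔP/P ≈ -0.210840 + 0.0244314 = -0.1864086
New price ≈ 85.30 × (1 - 0.1864086) = 69.39934642.

C$69.40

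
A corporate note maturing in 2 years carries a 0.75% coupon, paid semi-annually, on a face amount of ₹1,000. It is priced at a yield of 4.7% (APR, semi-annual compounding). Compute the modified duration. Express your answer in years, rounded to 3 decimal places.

1.943 years

Periodic yield y = 0.0235. First find Macaulay duration:
  t   CF        PV=CF/(1+0.0235)^t    t·PV
  1         3.75         3.6639         3.6639
  2         3.75         3.5798         7.1595
  3         3.75         3.4976        10.4927
  4     1,003.75       914.6905     3,658.7620
  Σ                    925.4318     3,680.0782
P = 925.4318; Macaulay duration = 3,680.0782 / 925.4318 = 3.97661 half-year periods = 1.98830 years.
Modified duration = D_Mac / (1 + y) = 1.98830 / 1.0235 = 1.94265 years.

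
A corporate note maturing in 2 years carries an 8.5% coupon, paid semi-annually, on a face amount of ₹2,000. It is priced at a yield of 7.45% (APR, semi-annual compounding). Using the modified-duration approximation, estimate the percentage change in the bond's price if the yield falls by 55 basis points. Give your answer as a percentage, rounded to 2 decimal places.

Periodic yield y = 0.03725. Modified duration first:
  t   CF        PV=CF/(1+0.03725)^t    t·PV
  1        85.00        81.9475        81.9475
  2        85.00        79.0045       158.0091
  3        85.00        76.1673       228.5019
  4     2,085.00     1,801.2429     7,204.9717
  Σ                  2,038.3622     7,673.4301
P = 2,038.3622; D_Mac = 3.76451 half-year periods = 1.88225 yrs; D_mod = 1.88225/(1+0.03725) = 1.81466 yrs.
ΔP/P ≈ -D_mod · Δy = -1.81466 × (-0.0055) = +0.009981 = +0.9981%.

+1.00%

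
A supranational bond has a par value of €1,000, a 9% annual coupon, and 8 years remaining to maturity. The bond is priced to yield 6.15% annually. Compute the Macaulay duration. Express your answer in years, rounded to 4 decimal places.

6.1989 years

Periodic yield y = 0.0615. Discount each cash flow and weight by its year:
  t   CF        PV=CF/(1+0.0615)^t    t·PV
  1        90.00        84.7857        84.7857
  2        90.00        79.8735       159.7469
  3        90.00        75.2458       225.7375
  4        90.00        70.8863       283.5453
  5        90.00        66.7794       333.8970
  6        90.00        62.9104       377.4625
  7        90.00        59.2656       414.8590
  8     1,090.00       676.1865     5,409.4922
  Σ                  1,175.9332     7,289.5262
Price P = Σ PV = 1,175.9332.
Macaulay duration = Σ(t·PV) / P = 7,289.5262 / 1,175.9332 = 6.19893 years.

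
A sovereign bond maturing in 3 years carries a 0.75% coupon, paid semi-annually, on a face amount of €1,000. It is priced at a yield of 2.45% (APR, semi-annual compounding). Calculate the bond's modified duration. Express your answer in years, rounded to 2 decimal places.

2.94 years

Periodic yield y = 0.01225. First find Macaulay duration:
  t   CF        PV=CF/(1+0.01225)^t    t·PV
  1         3.75         3.7046         3.7046
  2         3.75         3.6598         7.3196
  3         3.75         3.6155        10.8465
  4         3.75         3.5717        14.2870
  5         3.75         3.5285        17.6426
  6     1,003.75       933.0370     5,598.2217
  Σ                    951.1171     5,652.0220
P = 951.1171; Macaulay duration = 5,652.0220 / 951.1171 = 5.94251 half-year periods = 2.97125 years.
Modified duration = D_Mac / (1 + y) = 2.97125 / 1.01225 = 2.93530 years.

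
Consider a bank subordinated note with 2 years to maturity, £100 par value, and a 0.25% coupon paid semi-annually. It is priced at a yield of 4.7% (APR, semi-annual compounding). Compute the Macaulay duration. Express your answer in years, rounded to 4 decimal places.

Periodic yield y = 0.0235. Discount each cash flow and weight by its period:
  t   CF        PV=CF/(1+0.0235)^t    t·PV
  1        0.125         0.1221         0.1221
  2        0.125         0.1193         0.2387
  3        0.125         0.1166         0.3498
  4      100.125        91.2412       364.9649
  Σ                     91.5993       365.6755
Price P = Σ PV = 91.5993.
Macaulay duration = Σ(t·PV) / P = 365.6755 / 91.5993 = 3.99212 half-year periods.
In years: 3.99212 / 2 = 1.99606 years.

1.9961 years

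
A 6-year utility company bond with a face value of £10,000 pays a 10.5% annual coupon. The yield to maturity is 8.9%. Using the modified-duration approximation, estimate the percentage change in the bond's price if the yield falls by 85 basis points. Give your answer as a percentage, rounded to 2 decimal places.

Periodic yield y = 0.089. Modified duration first:
  t   CF        PV=CF/(1+0.089)^t    t·PV
  1     1,050.00       964.1873       964.1873
  2     1,050.00       885.3878     1,770.7756
  3     1,050.00       813.0283     2,439.0849
  4     1,050.00       746.5825     2,986.3298
  5     1,050.00       685.5670     3,427.8350
  6    11,050.00     6,625.1391    39,750.8345
  Σ                 10,719.8920    51,339.0471
P = 10,719.8920; D_Mac = 4.78914 yrs; D_mod = 4.78914/(1+0.089) = 4.39774 yrs.
ΔP/P ≈ -D_mod · Δy = -4.39774 × (-0.0085) = +0.037381 = +3.7381%.

+3.74%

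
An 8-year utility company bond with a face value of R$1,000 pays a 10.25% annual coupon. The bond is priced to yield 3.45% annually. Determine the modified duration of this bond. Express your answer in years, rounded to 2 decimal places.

Periodic yield y = 0.0345. First find Macaulay duration:
  t   CF        PV=CF/(1+0.0345)^t    t·PV
  1       102.50        99.0817        99.0817
  2       102.50        95.7774       191.5547
  3       102.50        92.5832       277.7497
  4       102.50        89.4956       357.9826
  5       102.50        86.5110       432.5551
  6       102.50        83.6259       501.7555
  7       102.50        80.8370       565.8593
  8     1,102.50       840.4940     6,723.9523
  Σ                  1,468.4059     9,150.4909
P = 1,468.4059; Macaulay duration = 9,150.4909 / 1,468.4059 = 6.23158 years.
Modified duration = D_Mac / (1 + y) = 6.23158 / 1.0345 = 6.02376 years.

6.02 years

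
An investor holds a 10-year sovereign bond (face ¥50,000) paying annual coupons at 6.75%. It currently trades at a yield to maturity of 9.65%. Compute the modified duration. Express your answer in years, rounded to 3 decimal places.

Periodic yield y = 0.0965. First find Macaulay duration:
  t   CF        PV=CF/(1+0.0965)^t    t·PV
  1     3,375.00     3,077.9754     3,077.9754
  2     3,375.00     2,807.0911     5,614.1822
  3     3,375.00     2,560.0466     7,680.1398
  4     3,375.00     2,334.7438     9,338.9752
  5     3,375.00     2,129.2693    10,646.3466
  6     3,375.00     1,941.8781    11,651.2685
  7     3,375.00     1,770.9786    12,396.8505
  8     3,375.00     1,615.1196    12,920.9568
  9     3,375.00     1,472.9773    13,256.7957
  10   53,375.00    21,244.7453   212,447.4526
  Σ                 40,954.8251   299,030.9433
P = 40,954.8251; Macaulay duration = 299,030.9433 / 40,954.8251 = 7.30148 years.
Modified duration = D_Mac / (1 + y) = 7.30148 / 1.0965 = 6.65890 years.

6.659 years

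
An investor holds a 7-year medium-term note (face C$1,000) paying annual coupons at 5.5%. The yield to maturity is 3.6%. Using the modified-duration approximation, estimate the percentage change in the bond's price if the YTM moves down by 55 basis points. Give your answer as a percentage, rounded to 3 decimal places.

Periodic yield y = 0.036. Modified duration first:
  t   CF        PV=CF/(1+0.036)^t    t·PV
  1        55.00        53.0888        53.0888
  2        55.00        51.2440       102.4880
  3        55.00        49.4633       148.3900
  4        55.00        47.7445       190.9781
  5        55.00        46.0855       230.4273
  6        55.00        44.4840       266.9042
  7     1,055.00       823.6338     5,765.4367
  Σ                  1,115.7440     6,757.7132
P = 1,115.7440; D_Mac = 6.05669 yrs; D_mod = 6.05669/(1+0.036) = 5.84622 yrs.
ΔP/P ≈ -D_mod · Δy = -5.84622 × (-0.0055) = +0.032154 = +3.2154%.

+3.215%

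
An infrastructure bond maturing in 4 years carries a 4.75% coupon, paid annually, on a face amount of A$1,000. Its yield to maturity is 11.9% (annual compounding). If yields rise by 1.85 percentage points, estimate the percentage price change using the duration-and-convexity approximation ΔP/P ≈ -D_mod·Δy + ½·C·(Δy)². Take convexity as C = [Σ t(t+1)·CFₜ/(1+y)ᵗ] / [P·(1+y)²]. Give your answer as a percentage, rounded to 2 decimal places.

-5.87%

With y = 0.119:
  t   CF        PV=CF/(1+0.119)^t    t·PV        t(t+1)·PV
  1        47.50        42.4486        42.4486          84.8972
  2        47.50        37.9344        75.8688         227.6065
  3        47.50        33.9003       101.7009         406.8034
  4     1,047.50       668.0880     2,672.3521      13,361.7604
  Σ                    782.3713     2,892.3704      14,081.0676
P = 782.3713; D_Mac = 3.69693 yrs; D_mod = 3.30378 yrs; C = 14.37350.
Duration effect: -3.30378 × (+0.0185) = -0.061120
Convexity effect: 0.5 × 14.37350 × (0.0185)² = +0.0024597
ΔP/P ≈ -0.061120 + 0.0024597 = -0.058660 = -5.8660%.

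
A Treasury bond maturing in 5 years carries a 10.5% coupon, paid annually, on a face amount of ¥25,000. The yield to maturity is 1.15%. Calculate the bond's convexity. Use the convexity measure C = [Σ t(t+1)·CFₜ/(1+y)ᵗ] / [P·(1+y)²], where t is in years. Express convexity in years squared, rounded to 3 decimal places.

23.802

With y = 0.0115:
  t   CF        PV=CF/(1+0.0115)^t    t·PV        t(t+1)·PV
  1     2,625.00     2,595.1557     2,595.1557       5,190.3114
  2     2,625.00     2,565.6507     5,131.3015      15,393.9044
  3     2,625.00     2,536.4812     7,609.4436      30,437.7743
  4     2,625.00     2,507.6433    10,030.5732      50,152.8659
  5    27,625.00    26,089.9262   130,449.6312     782,697.7870
  Σ                 36,294.8572   155,816.1051     883,872.6429
P = 36,294.8572.
Convexity = Σ t(t+1)·PV / [P·(1+y)²] = 883,872.6429 / (36,294.8572 × 1.023132) = 23.80197.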